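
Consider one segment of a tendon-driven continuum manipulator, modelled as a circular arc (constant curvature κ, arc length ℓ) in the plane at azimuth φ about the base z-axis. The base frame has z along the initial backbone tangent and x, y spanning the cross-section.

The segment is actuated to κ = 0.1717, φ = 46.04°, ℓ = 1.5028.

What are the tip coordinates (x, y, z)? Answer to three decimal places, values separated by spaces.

0.134 0.139 1.486

θ = κ·ℓ = 0.1717 × 1.5028 = 0.25803 rad
ρ = (1 − cos θ)/κ = (1 − 0.96689)/0.1717 = 0.19281
z = sin θ / κ = 0.25518/0.1717 = 1.48618
x = ρ cos φ = 0.19281 × cos(46.04°) = 0.13384
y = ρ sin φ = 0.19281 × sin(46.04°) = 0.13879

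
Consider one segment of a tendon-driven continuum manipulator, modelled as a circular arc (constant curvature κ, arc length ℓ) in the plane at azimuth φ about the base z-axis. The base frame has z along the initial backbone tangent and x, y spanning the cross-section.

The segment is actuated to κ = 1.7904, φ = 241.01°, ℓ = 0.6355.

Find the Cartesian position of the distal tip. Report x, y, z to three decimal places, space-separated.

-0.157 -0.284 0.507

θ = κ·ℓ = 1.7904 × 0.6355 = 1.13780 rad
ρ = (1 − cos θ)/κ = (1 − 0.41959)/1.7904 = 0.32418
z = sin θ / κ = 0.90771/1.7904 = 0.50699
x = ρ cos φ = 0.32418 × cos(241.01°) = -0.15711
y = ρ sin φ = 0.32418 × sin(241.01°) = -0.28356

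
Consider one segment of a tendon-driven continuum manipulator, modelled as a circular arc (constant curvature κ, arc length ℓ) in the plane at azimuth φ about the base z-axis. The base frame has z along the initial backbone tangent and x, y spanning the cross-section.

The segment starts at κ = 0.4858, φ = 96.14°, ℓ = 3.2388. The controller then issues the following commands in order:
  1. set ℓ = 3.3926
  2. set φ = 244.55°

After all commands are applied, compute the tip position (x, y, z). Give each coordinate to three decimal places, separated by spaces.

-0.953 -2.002 2.052

initial: κ=0.4858, φ=96.14°, ℓ=3.2388
cmd 1: set ℓ=3.3926 → (κ,φ,ℓ)=(0.4858,96.14°,3.3926) → tip=(-0.2372,2.2048,2.0523)
cmd 2: set φ=244.55° → (κ,φ,ℓ)=(0.4858,244.55°,3.3926) → tip=(-0.9529,-2.0023,2.0523)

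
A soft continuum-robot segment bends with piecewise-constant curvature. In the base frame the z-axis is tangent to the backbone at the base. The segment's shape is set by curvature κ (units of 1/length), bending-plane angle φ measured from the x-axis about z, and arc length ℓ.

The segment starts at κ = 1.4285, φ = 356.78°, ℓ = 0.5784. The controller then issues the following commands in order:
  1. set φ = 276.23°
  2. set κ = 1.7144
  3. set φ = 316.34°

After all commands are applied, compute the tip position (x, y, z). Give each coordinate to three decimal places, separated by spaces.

0.191 -0.182 0.488

initial: κ=1.4285, φ=356.78°, ℓ=0.5784
cmd 1: set φ=276.23° → (κ,φ,ℓ)=(1.4285,276.23°,0.5784) → tip=(0.0245,-0.2243,0.5148)
cmd 2: set κ=1.7144 → (κ,φ,ℓ)=(1.7144,276.23°,0.5784) → tip=(0.0287,-0.2625,0.4882)
cmd 3: set φ=316.34° → (κ,φ,ℓ)=(1.7144,316.34°,0.5784) → tip=(0.1910,-0.1823,0.4882)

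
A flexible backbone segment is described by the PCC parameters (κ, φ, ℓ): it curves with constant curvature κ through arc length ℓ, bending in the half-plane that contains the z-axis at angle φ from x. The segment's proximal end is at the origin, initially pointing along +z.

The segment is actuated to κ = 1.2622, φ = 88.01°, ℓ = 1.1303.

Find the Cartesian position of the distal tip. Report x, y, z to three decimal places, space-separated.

θ = κ·ℓ = 1.2622 × 1.1303 = 1.42666 rad
ρ = (1 − cos θ)/κ = (1 − 0.14363)/1.2622 = 0.67847
z = sin θ / κ = 0.98963/1.2622 = 0.78405
x = ρ cos φ = 0.67847 × cos(88.01°) = 0.02356
y = ρ sin φ = 0.67847 × sin(88.01°) = 0.67806

0.024 0.678 0.784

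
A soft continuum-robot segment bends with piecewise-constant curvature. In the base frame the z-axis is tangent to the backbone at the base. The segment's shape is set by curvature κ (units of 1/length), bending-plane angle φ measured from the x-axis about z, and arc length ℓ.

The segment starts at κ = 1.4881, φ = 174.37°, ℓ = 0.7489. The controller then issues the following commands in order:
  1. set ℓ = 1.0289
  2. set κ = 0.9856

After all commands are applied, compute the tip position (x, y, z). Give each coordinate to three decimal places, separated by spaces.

-0.476 0.047 0.861

initial: κ=1.4881, φ=174.37°, ℓ=0.7489
cmd 1: set ℓ=1.0289 → (κ,φ,ℓ)=(1.4881,174.37°,1.0289) → tip=(-0.6422,0.0633,0.6715)
cmd 2: set κ=0.9856 → (κ,φ,ℓ)=(0.9856,174.37°,1.0289) → tip=(-0.4762,0.0469,0.8614)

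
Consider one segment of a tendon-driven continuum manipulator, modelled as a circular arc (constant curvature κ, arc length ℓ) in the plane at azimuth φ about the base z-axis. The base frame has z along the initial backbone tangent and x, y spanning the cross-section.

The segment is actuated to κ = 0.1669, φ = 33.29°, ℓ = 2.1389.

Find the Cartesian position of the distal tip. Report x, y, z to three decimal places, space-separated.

θ = κ·ℓ = 0.1669 × 2.1389 = 0.35698 rad
ρ = (1 − cos θ)/κ = (1 − 0.93696)/0.1669 = 0.37774
z = sin θ / κ = 0.34945/0.1669 = 2.09376
x = ρ cos φ = 0.37774 × cos(33.29°) = 0.31575
y = ρ sin φ = 0.37774 × sin(33.29°) = 0.20733

0.316 0.207 2.094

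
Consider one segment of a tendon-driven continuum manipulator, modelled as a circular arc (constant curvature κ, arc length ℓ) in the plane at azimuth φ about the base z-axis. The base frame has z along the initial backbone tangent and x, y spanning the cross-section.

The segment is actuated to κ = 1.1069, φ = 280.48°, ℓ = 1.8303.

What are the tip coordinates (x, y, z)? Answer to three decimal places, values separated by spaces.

0.237 -1.279 0.811

θ = κ·ℓ = 1.1069 × 1.8303 = 2.02596 rad
ρ = (1 − cos θ)/κ = (1 − -0.43961)/1.1069 = 1.30058
z = sin θ / κ = 0.89819/1.1069 = 0.81145
x = ρ cos φ = 1.30058 × cos(280.48°) = 0.23656
y = ρ sin φ = 1.30058 × sin(280.48°) = -1.27888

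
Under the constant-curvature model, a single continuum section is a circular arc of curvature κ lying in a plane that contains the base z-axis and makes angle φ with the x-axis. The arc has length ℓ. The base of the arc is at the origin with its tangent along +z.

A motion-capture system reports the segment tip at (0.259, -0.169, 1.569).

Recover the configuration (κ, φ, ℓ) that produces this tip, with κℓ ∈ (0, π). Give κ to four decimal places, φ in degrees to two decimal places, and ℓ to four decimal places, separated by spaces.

0.2419 326.88 1.6093

ρ = √(x²+y²) = √(0.259² + -0.169²) = 0.30926
φ = atan2(y, x) mod 360° = atan2(-0.169, 0.259) = 326.8752°
|p|² = ρ² + z² = 0.30926² + 1.569² = 2.55740
κ = 2ρ / |p|² = 2×0.30926 / 2.55740 = 0.24186
θ = 2·atan2(ρ, z) = 2·atan2(0.30926, 1.569) = 0.38922 rad
ℓ = θ/κ = 0.38922/0.24186 = 1.60933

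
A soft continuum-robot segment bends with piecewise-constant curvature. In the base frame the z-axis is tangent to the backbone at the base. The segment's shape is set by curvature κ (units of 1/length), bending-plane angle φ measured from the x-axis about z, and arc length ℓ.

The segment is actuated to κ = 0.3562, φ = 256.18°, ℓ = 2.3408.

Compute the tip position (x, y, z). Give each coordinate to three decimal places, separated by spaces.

-0.220 -0.894 2.079

θ = κ·ℓ = 0.3562 × 2.3408 = 0.83379 rad
ρ = (1 − cos θ)/κ = (1 − 0.67207)/0.3562 = 0.92063
z = sin θ / κ = 0.74049/0.3562 = 2.07885
x = ρ cos φ = 0.92063 × cos(256.18°) = -0.21991
y = ρ sin φ = 0.92063 × sin(256.18°) = -0.89398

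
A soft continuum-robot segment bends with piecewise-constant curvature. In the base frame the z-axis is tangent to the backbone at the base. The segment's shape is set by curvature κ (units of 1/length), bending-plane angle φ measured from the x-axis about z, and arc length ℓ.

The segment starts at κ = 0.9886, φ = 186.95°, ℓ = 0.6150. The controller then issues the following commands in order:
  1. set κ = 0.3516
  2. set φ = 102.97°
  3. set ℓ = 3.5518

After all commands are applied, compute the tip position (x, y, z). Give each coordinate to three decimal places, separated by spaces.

initial: κ=0.9886, φ=186.95°, ℓ=0.6150
cmd 1: set κ=0.3516 → (κ,φ,ℓ)=(0.3516,186.95°,0.6150) → tip=(-0.0657,-0.0080,0.6102)
cmd 2: set φ=102.97° → (κ,φ,ℓ)=(0.3516,102.97°,0.6150) → tip=(-0.0149,0.0645,0.6102)
cmd 3: set ℓ=3.5518 → (κ,φ,ℓ)=(0.3516,102.97°,3.5518) → tip=(-0.4363,1.8945,2.6980)

-0.436 1.895 2.698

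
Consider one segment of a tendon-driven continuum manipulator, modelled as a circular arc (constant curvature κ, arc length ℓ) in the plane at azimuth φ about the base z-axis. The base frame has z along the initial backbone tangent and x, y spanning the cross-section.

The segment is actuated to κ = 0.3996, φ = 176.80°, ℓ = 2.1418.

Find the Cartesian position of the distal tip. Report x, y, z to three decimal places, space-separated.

-0.861 0.048 1.890

θ = κ·ℓ = 0.3996 × 2.1418 = 0.85586 rad
ρ = (1 − cos θ)/κ = (1 − 0.65557)/0.3996 = 0.86194
z = sin θ / κ = 0.75514/0.3996 = 1.88973
x = ρ cos φ = 0.86194 × cos(176.80°) = -0.86060
y = ρ sin φ = 0.86194 × sin(176.80°) = 0.04812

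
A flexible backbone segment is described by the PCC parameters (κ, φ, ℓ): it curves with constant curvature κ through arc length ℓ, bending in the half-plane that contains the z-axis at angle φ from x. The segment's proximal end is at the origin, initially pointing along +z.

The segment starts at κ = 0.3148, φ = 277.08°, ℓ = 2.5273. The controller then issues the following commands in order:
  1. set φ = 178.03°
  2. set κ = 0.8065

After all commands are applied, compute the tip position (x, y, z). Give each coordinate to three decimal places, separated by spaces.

-1.798 0.062 1.107

initial: κ=0.3148, φ=277.08°, ℓ=2.5273
cmd 1: set φ=178.03° → (κ,φ,ℓ)=(0.3148,178.03°,2.5273) → tip=(-0.9529,0.0328,2.2690)
cmd 2: set κ=0.8065 → (κ,φ,ℓ)=(0.8065,178.03°,2.5273) → tip=(-1.7976,0.0618,1.1069)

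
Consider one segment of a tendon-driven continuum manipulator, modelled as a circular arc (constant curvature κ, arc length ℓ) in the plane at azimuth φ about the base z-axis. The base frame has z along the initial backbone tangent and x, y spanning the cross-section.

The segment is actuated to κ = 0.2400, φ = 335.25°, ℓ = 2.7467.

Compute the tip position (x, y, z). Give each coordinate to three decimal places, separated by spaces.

θ = κ·ℓ = 0.2400 × 2.7467 = 0.65921 rad
ρ = (1 − cos θ)/κ = (1 − 0.79048)/0.2400 = 0.87301
z = sin θ / κ = 0.61249/0.2400 = 2.55205
x = ρ cos φ = 0.87301 × cos(335.25°) = 0.79282
y = ρ sin φ = 0.87301 × sin(335.25°) = -0.36549

0.793 -0.365 2.552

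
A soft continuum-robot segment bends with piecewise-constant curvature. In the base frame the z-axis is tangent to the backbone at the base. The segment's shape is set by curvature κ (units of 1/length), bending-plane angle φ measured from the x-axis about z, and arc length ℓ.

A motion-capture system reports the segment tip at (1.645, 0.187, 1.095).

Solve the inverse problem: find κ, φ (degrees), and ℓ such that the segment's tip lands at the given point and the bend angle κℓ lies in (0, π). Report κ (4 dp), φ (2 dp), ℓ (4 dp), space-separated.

0.8404 6.49 2.3476

ρ = √(x²+y²) = √(1.645² + 0.187²) = 1.65559
φ = atan2(y, x) mod 360° = atan2(0.187, 1.645) = 6.4854°
|p|² = ρ² + z² = 1.65559² + 1.095² = 3.94002
κ = 2ρ / |p|² = 2×1.65559 / 3.94002 = 0.84040
θ = 2·atan2(ρ, z) = 2·atan2(1.65559, 1.095) = 1.97291 rad
ℓ = θ/κ = 1.97291/0.84040 = 2.34758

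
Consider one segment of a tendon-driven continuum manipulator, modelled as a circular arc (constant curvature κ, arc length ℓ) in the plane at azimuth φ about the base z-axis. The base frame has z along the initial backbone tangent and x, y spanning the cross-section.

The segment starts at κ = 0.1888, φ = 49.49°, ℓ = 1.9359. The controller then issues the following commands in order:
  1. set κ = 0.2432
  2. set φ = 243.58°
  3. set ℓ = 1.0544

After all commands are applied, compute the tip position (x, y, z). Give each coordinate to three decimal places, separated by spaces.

-0.060 -0.120 1.043

initial: κ=0.1888, φ=49.49°, ℓ=1.9359
cmd 1: set κ=0.2432 → (κ,φ,ℓ)=(0.2432,49.49°,1.9359) → tip=(0.2906,0.3401,1.8652)
cmd 2: set φ=243.58° → (κ,φ,ℓ)=(0.2432,243.58°,1.9359) → tip=(-0.1991,-0.4006,1.8652)
cmd 3: set ℓ=1.0544 → (κ,φ,ℓ)=(0.2432,243.58°,1.0544) → tip=(-0.0598,-0.1204,1.0429)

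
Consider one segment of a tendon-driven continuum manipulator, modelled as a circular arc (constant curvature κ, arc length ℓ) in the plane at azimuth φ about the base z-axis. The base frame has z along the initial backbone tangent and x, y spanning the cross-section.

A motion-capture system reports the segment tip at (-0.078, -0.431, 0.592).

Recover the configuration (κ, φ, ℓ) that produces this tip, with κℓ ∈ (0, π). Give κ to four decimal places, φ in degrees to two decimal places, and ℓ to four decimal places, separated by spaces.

ρ = √(x²+y²) = √(-0.078² + -0.431²) = 0.43800
φ = atan2(y, x) mod 360° = atan2(-0.431, -0.078) = 259.7420°
|p|² = ρ² + z² = 0.43800² + 0.592² = 0.54231
κ = 2ρ / |p|² = 2×0.43800 / 0.54231 = 1.61532
θ = 2·atan2(ρ, z) = 2·atan2(0.43800, 0.592) = 1.27397 rad
ℓ = θ/κ = 1.27397/1.61532 = 0.78868

1.6153 259.74 0.7887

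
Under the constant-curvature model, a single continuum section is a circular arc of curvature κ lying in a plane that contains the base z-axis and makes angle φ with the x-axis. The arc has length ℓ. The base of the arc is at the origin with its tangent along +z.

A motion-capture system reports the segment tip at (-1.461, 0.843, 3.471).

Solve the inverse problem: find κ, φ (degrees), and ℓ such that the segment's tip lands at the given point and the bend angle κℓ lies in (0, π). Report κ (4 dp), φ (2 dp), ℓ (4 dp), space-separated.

ρ = √(x²+y²) = √(-1.461² + 0.843²) = 1.68676
φ = atan2(y, x) mod 360° = atan2(0.843, -1.461) = 150.0150°
|p|² = ρ² + z² = 1.68676² + 3.471² = 14.89301
κ = 2ρ / |p|² = 2×1.68676 / 14.89301 = 0.22652
θ = 2·atan2(ρ, z) = 2·atan2(1.68676, 3.471) = 0.90470 rad
ℓ = θ/κ = 0.90470/0.22652 = 3.99397

0.2265 150.01 3.9940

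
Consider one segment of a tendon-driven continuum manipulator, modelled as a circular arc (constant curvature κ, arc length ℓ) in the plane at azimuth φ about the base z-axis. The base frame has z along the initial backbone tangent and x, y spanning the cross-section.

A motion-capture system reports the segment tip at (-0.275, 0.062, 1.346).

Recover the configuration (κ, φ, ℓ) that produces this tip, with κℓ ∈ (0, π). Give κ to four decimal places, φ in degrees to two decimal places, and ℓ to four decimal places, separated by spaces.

0.2981 167.29 1.3850

ρ = √(x²+y²) = √(-0.275² + 0.062²) = 0.28190
φ = atan2(y, x) mod 360° = atan2(0.062, -0.275) = 167.2948°
|p|² = ρ² + z² = 0.28190² + 1.346² = 1.89119
κ = 2ρ / |p|² = 2×0.28190 / 1.89119 = 0.29812
θ = 2·atan2(ρ, z) = 2·atan2(0.28190, 1.346) = 0.41291 rad
ℓ = θ/κ = 0.41291/0.29812 = 1.38502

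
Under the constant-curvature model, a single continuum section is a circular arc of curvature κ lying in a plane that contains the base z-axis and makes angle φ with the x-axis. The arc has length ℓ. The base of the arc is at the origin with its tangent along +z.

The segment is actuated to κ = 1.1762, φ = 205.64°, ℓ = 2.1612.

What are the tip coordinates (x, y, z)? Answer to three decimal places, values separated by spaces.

-1.399 -0.672 0.480

θ = κ·ℓ = 1.1762 × 2.1612 = 2.54200 rad
ρ = (1 − cos θ)/κ = (1 − -0.82557)/1.1762 = 1.55209
z = sin θ / κ = 0.56430/1.1762 = 0.47977
x = ρ cos φ = 1.55209 × cos(205.64°) = -1.39926
y = ρ sin φ = 1.55209 × sin(205.64°) = -0.67161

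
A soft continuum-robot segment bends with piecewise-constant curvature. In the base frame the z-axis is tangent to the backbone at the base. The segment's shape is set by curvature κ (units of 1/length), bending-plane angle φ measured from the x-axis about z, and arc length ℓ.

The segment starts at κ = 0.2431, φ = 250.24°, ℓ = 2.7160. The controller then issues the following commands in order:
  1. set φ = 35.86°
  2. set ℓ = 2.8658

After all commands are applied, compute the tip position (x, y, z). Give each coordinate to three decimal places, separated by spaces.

0.777 0.562 2.640

initial: κ=0.2431, φ=250.24°, ℓ=2.7160
cmd 1: set φ=35.86° → (κ,φ,ℓ)=(0.2431,35.86°,2.7160) → tip=(0.7007,0.5064,2.5229)
cmd 2: set ℓ=2.8658 → (κ,φ,ℓ)=(0.2431,35.86°,2.8658) → tip=(0.7768,0.5615,2.6395)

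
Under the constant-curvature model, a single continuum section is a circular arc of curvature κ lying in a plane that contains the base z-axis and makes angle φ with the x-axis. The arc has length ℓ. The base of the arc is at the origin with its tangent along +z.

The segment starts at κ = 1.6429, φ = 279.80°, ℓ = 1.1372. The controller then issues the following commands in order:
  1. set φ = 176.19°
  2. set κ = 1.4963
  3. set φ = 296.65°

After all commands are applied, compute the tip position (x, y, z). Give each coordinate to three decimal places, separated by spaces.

0.339 -0.675 0.663

initial: κ=1.6429, φ=279.80°, ℓ=1.1372
cmd 1: set φ=176.19° → (κ,φ,ℓ)=(1.6429,176.19°,1.1372) → tip=(-0.7854,0.0523,0.5819)
cmd 2: set κ=1.4963 → (κ,φ,ℓ)=(1.4963,176.19°,1.1372) → tip=(-0.7538,0.0502,0.6626)
cmd 3: set φ=296.65° → (κ,φ,ℓ)=(1.4963,296.65°,1.1372) → tip=(0.3389,-0.6752,0.6626)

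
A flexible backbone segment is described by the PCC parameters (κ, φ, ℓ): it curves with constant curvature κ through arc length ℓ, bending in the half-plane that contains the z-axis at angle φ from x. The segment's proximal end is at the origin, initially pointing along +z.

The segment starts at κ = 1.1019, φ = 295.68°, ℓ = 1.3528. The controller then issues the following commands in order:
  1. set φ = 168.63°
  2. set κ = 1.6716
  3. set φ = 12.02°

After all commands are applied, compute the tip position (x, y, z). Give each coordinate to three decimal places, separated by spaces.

initial: κ=1.1019, φ=295.68°, ℓ=1.3528
cmd 1: set φ=168.63° → (κ,φ,ℓ)=(1.1019,168.63°,1.3528) → tip=(-0.8185,0.1646,0.9046)
cmd 2: set κ=1.6716 → (κ,φ,ℓ)=(1.6716,168.63°,1.3528) → tip=(-0.9601,0.1931,0.4612)
cmd 3: set φ=12.02° → (κ,φ,ℓ)=(1.6716,12.02°,1.3528) → tip=(0.9578,0.2039,0.4612)

0.958 0.204 0.461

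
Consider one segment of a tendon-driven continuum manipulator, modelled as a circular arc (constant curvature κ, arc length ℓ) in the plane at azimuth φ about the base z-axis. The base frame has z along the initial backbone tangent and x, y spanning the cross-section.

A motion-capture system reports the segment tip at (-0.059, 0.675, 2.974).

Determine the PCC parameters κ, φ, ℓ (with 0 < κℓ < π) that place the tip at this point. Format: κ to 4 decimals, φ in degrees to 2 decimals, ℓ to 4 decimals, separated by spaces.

ρ = √(x²+y²) = √(-0.059² + 0.675²) = 0.67757
φ = atan2(y, x) mod 360° = atan2(0.675, -0.059) = 94.9954°
|p|² = ρ² + z² = 0.67757² + 2.974² = 9.30378
κ = 2ρ / |p|² = 2×0.67757 / 9.30378 = 0.14566
θ = 2·atan2(ρ, z) = 2·atan2(0.67757, 2.974) = 0.44802 rad
ℓ = θ/κ = 0.44802/0.14566 = 3.07587

0.1457 95.00 3.0759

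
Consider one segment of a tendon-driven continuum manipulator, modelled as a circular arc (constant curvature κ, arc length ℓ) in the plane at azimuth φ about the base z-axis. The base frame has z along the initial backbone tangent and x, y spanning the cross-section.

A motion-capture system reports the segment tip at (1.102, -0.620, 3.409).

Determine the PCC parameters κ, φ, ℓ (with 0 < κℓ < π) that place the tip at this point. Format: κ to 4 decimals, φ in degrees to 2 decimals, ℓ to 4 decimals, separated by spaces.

ρ = √(x²+y²) = √(1.102² + -0.620²) = 1.26444
φ = atan2(y, x) mod 360° = atan2(-0.620, 1.102) = 330.6373°
|p|² = ρ² + z² = 1.26444² + 3.409² = 13.22008
κ = 2ρ / |p|² = 2×1.26444 / 13.22008 = 0.19129
θ = 2·atan2(ρ, z) = 2·atan2(1.26444, 3.409) = 0.71036 rad
ℓ = θ/κ = 0.71036/0.19129 = 3.71353

0.1913 330.64 3.7135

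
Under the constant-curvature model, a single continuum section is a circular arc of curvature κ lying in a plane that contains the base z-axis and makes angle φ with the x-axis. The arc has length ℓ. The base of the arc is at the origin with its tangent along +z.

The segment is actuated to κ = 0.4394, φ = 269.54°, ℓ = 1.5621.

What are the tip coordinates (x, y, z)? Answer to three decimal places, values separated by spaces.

-0.004 -0.515 1.442

θ = κ·ℓ = 0.4394 × 1.5621 = 0.68639 rad
ρ = (1 − cos θ)/κ = (1 − 0.77354)/0.4394 = 0.51538
z = sin θ / κ = 0.63375/0.4394 = 1.44230
x = ρ cos φ = 0.51538 × cos(269.54°) = -0.00414
y = ρ sin φ = 0.51538 × sin(269.54°) = -0.51537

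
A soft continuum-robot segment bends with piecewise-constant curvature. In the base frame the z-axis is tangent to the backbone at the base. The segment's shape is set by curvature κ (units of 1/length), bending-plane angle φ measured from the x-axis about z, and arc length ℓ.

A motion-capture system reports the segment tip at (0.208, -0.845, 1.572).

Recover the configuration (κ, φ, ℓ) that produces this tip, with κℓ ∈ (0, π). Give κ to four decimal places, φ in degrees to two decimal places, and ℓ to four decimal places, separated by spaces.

ρ = √(x²+y²) = √(0.208² + -0.845²) = 0.87022
φ = atan2(y, x) mod 360° = atan2(-0.845, 0.208) = 283.8287°
|p|² = ρ² + z² = 0.87022² + 1.572² = 3.22847
κ = 2ρ / |p|² = 2×0.87022 / 3.22847 = 0.53909
θ = 2·atan2(ρ, z) = 2·atan2(0.87022, 1.572) = 1.01117 rad
ℓ = θ/κ = 1.01117/0.53909 = 1.87569

0.5391 283.83 1.8757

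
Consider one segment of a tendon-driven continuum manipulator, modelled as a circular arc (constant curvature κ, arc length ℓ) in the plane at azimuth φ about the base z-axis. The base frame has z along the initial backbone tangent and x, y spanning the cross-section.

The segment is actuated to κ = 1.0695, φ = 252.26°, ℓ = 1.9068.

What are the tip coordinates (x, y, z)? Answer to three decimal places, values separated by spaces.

θ = κ·ℓ = 1.0695 × 1.9068 = 2.03932 rad
ρ = (1 − cos θ)/κ = (1 − -0.45157)/1.0695 = 1.35724
z = sin θ / κ = 0.89223/1.0695 = 0.83425
x = ρ cos φ = 1.35724 × cos(252.26°) = -0.41355
y = ρ sin φ = 1.35724 × sin(252.26°) = -1.29271

-0.414 -1.293 0.834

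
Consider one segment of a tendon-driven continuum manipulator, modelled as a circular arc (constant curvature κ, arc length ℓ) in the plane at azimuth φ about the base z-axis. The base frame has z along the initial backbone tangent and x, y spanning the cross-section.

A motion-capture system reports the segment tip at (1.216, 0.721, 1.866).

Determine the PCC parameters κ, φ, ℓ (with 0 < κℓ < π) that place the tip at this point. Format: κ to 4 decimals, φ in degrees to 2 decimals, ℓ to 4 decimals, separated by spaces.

ρ = √(x²+y²) = √(1.216² + 0.721²) = 1.41368
φ = atan2(y, x) mod 360° = atan2(0.721, 1.216) = 30.6649°
|p|² = ρ² + z² = 1.41368² + 1.866² = 5.48045
κ = 2ρ / |p|² = 2×1.41368 / 5.48045 = 0.51590
θ = 2·atan2(ρ, z) = 2·atan2(1.41368, 1.866) = 1.29670 rad
ℓ = θ/κ = 1.29670/0.51590 = 2.51346

0.5159 30.66 2.5135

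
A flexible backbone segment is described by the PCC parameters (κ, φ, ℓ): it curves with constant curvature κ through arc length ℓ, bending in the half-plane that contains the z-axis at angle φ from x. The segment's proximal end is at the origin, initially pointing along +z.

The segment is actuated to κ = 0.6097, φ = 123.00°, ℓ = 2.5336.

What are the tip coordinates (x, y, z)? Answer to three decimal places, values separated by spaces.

-0.870 1.340 1.640

θ = κ·ℓ = 0.6097 × 2.5336 = 1.54474 rad
ρ = (1 − cos θ)/κ = (1 − 0.02606)/0.6097 = 1.59741
z = sin θ / κ = 0.99966/0.6097 = 1.63959
x = ρ cos φ = 1.59741 × cos(123.00°) = -0.87001
y = ρ sin φ = 1.59741 × sin(123.00°) = 1.33970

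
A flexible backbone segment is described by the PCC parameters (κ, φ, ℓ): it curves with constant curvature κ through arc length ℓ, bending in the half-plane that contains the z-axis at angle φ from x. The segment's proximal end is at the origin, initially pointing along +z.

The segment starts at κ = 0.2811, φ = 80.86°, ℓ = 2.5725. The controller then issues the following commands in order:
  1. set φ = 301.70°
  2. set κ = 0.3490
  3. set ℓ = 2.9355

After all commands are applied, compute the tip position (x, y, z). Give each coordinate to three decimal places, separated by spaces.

0.723 -1.171 2.448

initial: κ=0.2811, φ=80.86°, ℓ=2.5725
cmd 1: set φ=301.70° → (κ,φ,ℓ)=(0.2811,301.70°,2.5725) → tip=(0.4678,-0.7575,2.3541)
cmd 2: set κ=0.3490 → (κ,φ,ℓ)=(0.3490,301.70°,2.5725) → tip=(0.5671,-0.9183,2.2406)
cmd 3: set ℓ=2.9355 → (κ,φ,ℓ)=(0.3490,301.70°,2.9355) → tip=(0.7234,-1.1713,2.4483)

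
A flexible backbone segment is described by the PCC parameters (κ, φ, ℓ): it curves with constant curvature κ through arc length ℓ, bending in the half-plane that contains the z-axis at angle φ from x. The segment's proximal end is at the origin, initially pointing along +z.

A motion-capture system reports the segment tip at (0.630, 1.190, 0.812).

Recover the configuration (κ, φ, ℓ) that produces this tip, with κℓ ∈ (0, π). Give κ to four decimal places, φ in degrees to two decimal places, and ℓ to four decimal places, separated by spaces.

ρ = √(x²+y²) = √(0.630² + 1.190²) = 1.34648
φ = atan2(y, x) mod 360° = atan2(1.190, 0.630) = 62.1027°
|p|² = ρ² + z² = 1.34648² + 0.812² = 2.47234
κ = 2ρ / |p|² = 2×1.34648 / 2.47234 = 1.08923
θ = 2·atan2(ρ, z) = 2·atan2(1.34648, 0.812) = 2.05627 rad
ℓ = θ/κ = 2.05627/1.08923 = 1.88781

1.0892 62.10 1.8878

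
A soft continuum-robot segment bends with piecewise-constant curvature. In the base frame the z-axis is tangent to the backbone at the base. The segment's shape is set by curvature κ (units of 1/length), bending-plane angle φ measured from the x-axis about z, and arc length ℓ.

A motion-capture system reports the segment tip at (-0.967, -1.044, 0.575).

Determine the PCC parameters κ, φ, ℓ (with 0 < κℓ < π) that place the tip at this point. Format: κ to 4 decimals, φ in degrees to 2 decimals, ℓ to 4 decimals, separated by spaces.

1.2082 227.19 1.9646

ρ = √(x²+y²) = √(-0.967² + -1.044²) = 1.42303
φ = atan2(y, x) mod 360° = atan2(-1.044, -0.967) = 227.1928°
|p|² = ρ² + z² = 1.42303² + 0.575² = 2.35565
κ = 2ρ / |p|² = 2×1.42303 / 2.35565 = 1.20819
θ = 2·atan2(ρ, z) = 2·atan2(1.42303, 0.575) = 2.37358 rad
ℓ = θ/κ = 2.37358/1.20819 = 1.96458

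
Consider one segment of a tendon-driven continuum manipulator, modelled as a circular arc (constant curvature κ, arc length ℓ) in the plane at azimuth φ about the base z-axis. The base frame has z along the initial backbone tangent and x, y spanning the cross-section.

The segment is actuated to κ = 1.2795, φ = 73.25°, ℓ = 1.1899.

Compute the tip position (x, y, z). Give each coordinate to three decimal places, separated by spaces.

0.214 0.712 0.781

θ = κ·ℓ = 1.2795 × 1.1899 = 1.52248 rad
ρ = (1 − cos θ)/κ = (1 − 0.04830)/1.2795 = 0.74381
z = sin θ / κ = 0.99883/1.2795 = 0.78064
x = ρ cos φ = 0.74381 × cos(73.25°) = 0.21436
y = ρ sin φ = 0.74381 × sin(73.25°) = 0.71225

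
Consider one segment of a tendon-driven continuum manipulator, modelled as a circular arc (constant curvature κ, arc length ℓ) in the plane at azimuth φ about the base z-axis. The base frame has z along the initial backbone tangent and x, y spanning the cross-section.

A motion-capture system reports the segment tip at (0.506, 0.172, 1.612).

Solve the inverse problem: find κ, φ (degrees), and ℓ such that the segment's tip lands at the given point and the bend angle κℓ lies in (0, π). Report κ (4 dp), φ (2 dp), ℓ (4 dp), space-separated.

ρ = √(x²+y²) = √(0.506² + 0.172²) = 0.53443
φ = atan2(y, x) mod 360° = atan2(0.172, 0.506) = 18.7740°
|p|² = ρ² + z² = 0.53443² + 1.612² = 2.88416
κ = 2ρ / |p|² = 2×0.53443 / 2.88416 = 0.37060
θ = 2·atan2(ρ, z) = 2·atan2(0.53443, 1.612) = 0.64026 rad
ℓ = θ/κ = 0.64026/0.37060 = 1.72764

0.3706 18.77 1.7276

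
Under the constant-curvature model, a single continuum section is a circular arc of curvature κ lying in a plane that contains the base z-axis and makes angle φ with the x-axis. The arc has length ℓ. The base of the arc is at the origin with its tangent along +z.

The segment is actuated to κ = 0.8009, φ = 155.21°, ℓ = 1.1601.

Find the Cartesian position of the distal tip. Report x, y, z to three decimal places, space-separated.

θ = κ·ℓ = 0.8009 × 1.1601 = 0.92912 rad
ρ = (1 − cos θ)/κ = (1 − 0.59854)/0.8009 = 0.50127
z = sin θ / κ = 0.80110/0.8009 = 1.00024
x = ρ cos φ = 0.50127 × cos(155.21°) = -0.45507
y = ρ sin φ = 0.50127 × sin(155.21°) = 0.21018

-0.455 0.210 1.000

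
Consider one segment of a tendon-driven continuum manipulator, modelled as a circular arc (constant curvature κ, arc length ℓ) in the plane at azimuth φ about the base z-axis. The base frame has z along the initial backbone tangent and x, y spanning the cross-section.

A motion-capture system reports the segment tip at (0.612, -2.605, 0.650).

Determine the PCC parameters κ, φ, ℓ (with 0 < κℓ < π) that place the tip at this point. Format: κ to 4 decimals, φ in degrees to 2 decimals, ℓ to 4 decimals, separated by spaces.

0.7058 283.22 3.7761

ρ = √(x²+y²) = √(0.612² + -2.605²) = 2.67592
φ = atan2(y, x) mod 360° = atan2(-2.605, 0.612) = 283.2209°
|p|² = ρ² + z² = 2.67592² + 0.650² = 7.58307
κ = 2ρ / |p|² = 2×2.67592 / 7.58307 = 0.70576
θ = 2·atan2(ρ, z) = 2·atan2(2.67592, 0.650) = 2.66501 rad
ℓ = θ/κ = 2.66501/0.70576 = 3.77607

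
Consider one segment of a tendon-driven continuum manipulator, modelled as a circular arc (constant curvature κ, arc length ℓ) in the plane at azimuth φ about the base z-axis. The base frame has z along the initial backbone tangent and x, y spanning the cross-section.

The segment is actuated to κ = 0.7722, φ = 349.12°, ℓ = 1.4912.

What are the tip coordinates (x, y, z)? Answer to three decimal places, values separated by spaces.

0.754 -0.145 1.183

θ = κ·ℓ = 0.7722 × 1.4912 = 1.15150 rad
ρ = (1 − cos θ)/κ = (1 − 0.40711)/0.7722 = 0.76779
z = sin θ / κ = 0.91338/0.7722 = 1.18283
x = ρ cos φ = 0.76779 × cos(349.12°) = 0.75399
y = ρ sin φ = 0.76779 × sin(349.12°) = -0.14492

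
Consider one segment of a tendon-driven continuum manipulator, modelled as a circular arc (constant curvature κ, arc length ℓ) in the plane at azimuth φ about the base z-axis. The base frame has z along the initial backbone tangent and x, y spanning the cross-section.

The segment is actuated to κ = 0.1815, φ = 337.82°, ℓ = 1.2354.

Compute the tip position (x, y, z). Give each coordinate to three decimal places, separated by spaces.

0.128 -0.052 1.225

θ = κ·ℓ = 0.1815 × 1.2354 = 0.22423 rad
ρ = (1 − cos θ)/κ = (1 − 0.97497)/0.1815 = 0.13792
z = sin θ / κ = 0.22235/0.1815 = 1.22507
x = ρ cos φ = 0.13792 × cos(337.82°) = 0.12772
y = ρ sin φ = 0.13792 × sin(337.82°) = -0.05207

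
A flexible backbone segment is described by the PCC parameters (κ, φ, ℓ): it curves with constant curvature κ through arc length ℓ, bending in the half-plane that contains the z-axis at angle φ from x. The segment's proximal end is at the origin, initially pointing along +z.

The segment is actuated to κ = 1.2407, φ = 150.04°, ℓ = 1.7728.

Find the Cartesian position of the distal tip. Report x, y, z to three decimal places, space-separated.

θ = κ·ℓ = 1.2407 × 1.7728 = 2.19951 rad
ρ = (1 − cos θ)/κ = (1 − -0.58811)/1.2407 = 1.28001
z = sin θ / κ = 0.80878/1.2407 = 0.65188
x = ρ cos φ = 1.28001 × cos(150.04°) = -1.10897
y = ρ sin φ = 1.28001 × sin(150.04°) = 0.63923

-1.109 0.639 0.652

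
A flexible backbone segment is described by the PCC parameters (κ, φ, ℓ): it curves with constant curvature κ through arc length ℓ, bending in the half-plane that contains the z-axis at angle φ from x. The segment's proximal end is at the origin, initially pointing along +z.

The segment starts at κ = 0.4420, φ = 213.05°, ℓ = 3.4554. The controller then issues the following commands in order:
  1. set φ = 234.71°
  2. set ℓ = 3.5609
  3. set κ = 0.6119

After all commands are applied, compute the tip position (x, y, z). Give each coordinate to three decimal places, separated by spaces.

initial: κ=0.4420, φ=213.05°, ℓ=3.4554
cmd 1: set φ=234.71° → (κ,φ,ℓ)=(0.4420,234.71°,3.4554) → tip=(-1.2502,-1.7664,2.2603)
cmd 2: set ℓ=3.5609 → (κ,φ,ℓ)=(0.4420,234.71°,3.5609) → tip=(-1.3111,-1.8525,2.2624)
cmd 3: set κ=0.6119 → (κ,φ,ℓ)=(0.6119,234.71°,3.5609) → tip=(-1.4835,-2.0961,1.3413)

-1.484 -2.096 1.341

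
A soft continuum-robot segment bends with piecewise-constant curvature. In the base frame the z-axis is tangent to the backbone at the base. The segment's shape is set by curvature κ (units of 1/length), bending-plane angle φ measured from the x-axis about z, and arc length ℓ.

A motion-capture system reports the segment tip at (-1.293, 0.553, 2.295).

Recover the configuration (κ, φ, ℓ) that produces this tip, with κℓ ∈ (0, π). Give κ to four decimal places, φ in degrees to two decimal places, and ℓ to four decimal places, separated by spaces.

ρ = √(x²+y²) = √(-1.293² + 0.553²) = 1.40629
φ = atan2(y, x) mod 360° = atan2(0.553, -1.293) = 156.8442°
|p|² = ρ² + z² = 1.40629² + 2.295² = 7.24468
κ = 2ρ / |p|² = 2×1.40629 / 7.24468 = 0.38823
θ = 2·atan2(ρ, z) = 2·atan2(1.40629, 2.295) = 1.09950 rad
ℓ = θ/κ = 1.09950/0.38823 = 2.83211

0.3882 156.84 2.8321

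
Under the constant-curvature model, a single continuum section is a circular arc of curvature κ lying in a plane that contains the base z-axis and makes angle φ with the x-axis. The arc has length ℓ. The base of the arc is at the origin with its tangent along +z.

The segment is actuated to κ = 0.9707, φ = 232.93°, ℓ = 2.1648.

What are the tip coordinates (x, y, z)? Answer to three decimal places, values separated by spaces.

θ = κ·ℓ = 0.9707 × 2.1648 = 2.10137 rad
ρ = (1 − cos θ)/κ = (1 − -0.50603)/0.9707 = 1.55149
z = sin θ / κ = 0.86252/0.9707 = 0.88855
x = ρ cos φ = 1.55149 × cos(232.93°) = -0.93522
y = ρ sin φ = 1.55149 × sin(232.93°) = -1.23793

-0.935 -1.238 0.889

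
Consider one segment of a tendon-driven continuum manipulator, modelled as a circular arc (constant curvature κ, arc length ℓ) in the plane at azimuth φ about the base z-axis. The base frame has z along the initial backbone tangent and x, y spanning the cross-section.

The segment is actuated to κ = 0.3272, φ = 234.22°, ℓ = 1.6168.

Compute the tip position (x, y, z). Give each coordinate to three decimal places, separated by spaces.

-0.244 -0.339 1.542

θ = κ·ℓ = 0.3272 × 1.6168 = 0.52902 rad
ρ = (1 − cos θ)/κ = (1 − 0.86330)/0.3272 = 0.41778
z = sin θ / κ = 0.50468/0.3272 = 1.54244
x = ρ cos φ = 0.41778 × cos(234.22°) = -0.24426
y = ρ sin φ = 0.41778 × sin(234.22°) = -0.33893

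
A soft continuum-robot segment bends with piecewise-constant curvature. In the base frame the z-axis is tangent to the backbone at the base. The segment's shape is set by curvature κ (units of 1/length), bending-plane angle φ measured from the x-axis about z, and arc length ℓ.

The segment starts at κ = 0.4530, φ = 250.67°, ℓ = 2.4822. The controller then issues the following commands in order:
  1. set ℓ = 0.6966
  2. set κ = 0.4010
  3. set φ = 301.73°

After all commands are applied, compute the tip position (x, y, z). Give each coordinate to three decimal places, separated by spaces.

0.051 -0.082 0.688

initial: κ=0.4530, φ=250.67°, ℓ=2.4822
cmd 1: set ℓ=0.6966 → (κ,φ,ℓ)=(0.4530,250.67°,0.6966) → tip=(-0.0361,-0.1029,0.6851)
cmd 2: set κ=0.4010 → (κ,φ,ℓ)=(0.4010,250.67°,0.6966) → tip=(-0.0320,-0.0912,0.6876)
cmd 3: set φ=301.73° → (κ,φ,ℓ)=(0.4010,301.73°,0.6966) → tip=(0.0508,-0.0822,0.6876)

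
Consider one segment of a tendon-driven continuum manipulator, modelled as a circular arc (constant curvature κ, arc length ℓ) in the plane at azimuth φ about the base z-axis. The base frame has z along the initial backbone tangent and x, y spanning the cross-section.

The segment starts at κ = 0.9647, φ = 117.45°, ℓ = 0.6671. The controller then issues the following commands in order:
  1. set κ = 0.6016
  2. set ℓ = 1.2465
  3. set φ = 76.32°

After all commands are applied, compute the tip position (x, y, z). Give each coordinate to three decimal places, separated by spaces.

0.105 0.433 1.133

initial: κ=0.9647, φ=117.45°, ℓ=0.6671
cmd 1: set κ=0.6016 → (κ,φ,ℓ)=(0.6016,117.45°,0.6671) → tip=(-0.0609,0.1172,0.6493)
cmd 2: set ℓ=1.2465 → (κ,φ,ℓ)=(0.6016,117.45°,1.2465) → tip=(-0.2055,0.3957,1.1329)
cmd 3: set φ=76.32° → (κ,φ,ℓ)=(0.6016,76.32°,1.2465) → tip=(0.1054,0.4332,1.1329)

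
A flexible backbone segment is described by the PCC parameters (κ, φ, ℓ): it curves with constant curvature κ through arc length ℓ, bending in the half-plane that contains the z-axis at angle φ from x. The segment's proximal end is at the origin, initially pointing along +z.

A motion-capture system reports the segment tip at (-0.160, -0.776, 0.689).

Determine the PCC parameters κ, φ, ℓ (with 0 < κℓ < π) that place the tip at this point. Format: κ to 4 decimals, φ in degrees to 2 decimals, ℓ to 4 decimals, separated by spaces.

1.4373 258.35 1.1898

ρ = √(x²+y²) = √(-0.160² + -0.776²) = 0.79232
φ = atan2(y, x) mod 360° = atan2(-0.776, -0.160) = 258.3497°
|p|² = ρ² + z² = 0.79232² + 0.689² = 1.10250
κ = 2ρ / |p|² = 2×0.79232 / 1.10250 = 1.43732
θ = 2·atan2(ρ, z) = 2·atan2(0.79232, 0.689) = 1.71007 rad
ℓ = θ/κ = 1.71007/1.43732 = 1.18976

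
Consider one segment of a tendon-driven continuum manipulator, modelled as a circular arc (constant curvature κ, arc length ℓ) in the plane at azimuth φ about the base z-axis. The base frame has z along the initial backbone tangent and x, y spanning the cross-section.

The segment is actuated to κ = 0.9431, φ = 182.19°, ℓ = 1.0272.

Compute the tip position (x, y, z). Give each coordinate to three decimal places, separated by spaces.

-0.460 -0.018 0.874

θ = κ·ℓ = 0.9431 × 1.0272 = 0.96875 rad
ρ = (1 − cos θ)/κ = (1 − 0.56633)/0.9431 = 0.45984
z = sin θ / κ = 0.82418/0.9431 = 0.87390
x = ρ cos φ = 0.45984 × cos(182.19°) = -0.45950
y = ρ sin φ = 0.45984 × sin(182.19°) = -0.01757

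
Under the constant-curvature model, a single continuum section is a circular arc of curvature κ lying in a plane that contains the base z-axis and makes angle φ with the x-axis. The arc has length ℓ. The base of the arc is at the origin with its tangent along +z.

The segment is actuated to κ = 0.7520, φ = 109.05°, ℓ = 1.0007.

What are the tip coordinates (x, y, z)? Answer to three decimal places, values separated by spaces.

θ = κ·ℓ = 0.7520 × 1.0007 = 0.75253 rad
ρ = (1 − cos θ)/κ = (1 − 0.72996)/0.7520 = 0.35909
z = sin θ / κ = 0.68349/0.7520 = 0.90889
x = ρ cos φ = 0.35909 × cos(109.05°) = -0.11720
y = ρ sin φ = 0.35909 × sin(109.05°) = 0.33942

-0.117 0.339 0.909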